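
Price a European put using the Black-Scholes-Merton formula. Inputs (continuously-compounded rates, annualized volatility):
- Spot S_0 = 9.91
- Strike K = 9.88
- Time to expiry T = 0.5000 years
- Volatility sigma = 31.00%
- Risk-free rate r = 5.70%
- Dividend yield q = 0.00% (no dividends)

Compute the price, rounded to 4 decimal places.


d1 = (ln(S/K) + (r - q + 0.5*sigma^2) * T) / (sigma * sqrt(T)) = 0.25344913
d2 = d1 - sigma * sqrt(T) = 0.03424603
exp(-rT) = 0.97190229; exp(-qT) = 1.00000000
P = K * exp(-rT) * N(-d2) - S_0 * exp(-qT) * N(-d1)
N(-d1) = 0.39996058; N(-d2) = 0.48634048
P = 9.8800 * 0.97190229 * 0.48634048 - 9.9100 * 1.00000000 * 0.39996058 = 0.7064

Answer: Price = 0.7064


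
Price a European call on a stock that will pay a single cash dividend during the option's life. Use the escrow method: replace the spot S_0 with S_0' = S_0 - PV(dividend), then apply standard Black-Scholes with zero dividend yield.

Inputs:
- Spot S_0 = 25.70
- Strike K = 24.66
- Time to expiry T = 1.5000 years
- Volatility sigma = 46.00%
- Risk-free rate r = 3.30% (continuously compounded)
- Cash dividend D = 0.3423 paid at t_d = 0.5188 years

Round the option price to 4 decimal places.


Answer: Price = 6.4132

Derivation:
PV(D) = D * exp(-r * t_d) = 0.3423 * 0.98302532 = 0.33648957
S_0' = S_0 - PV(D) = 25.7000 - 0.33648957 = 25.36351043
d1 = (ln(S_0'/K) + (r + sigma^2/2)*T) / (sigma*sqrt(T)) = 0.41948230
d2 = d1 - sigma*sqrt(T) = -0.14390034
exp(-rT) = 0.95170516
N(d1) = 0.66256816; N(d2) = 0.44278958
C = S_0' * N(d1) - K * exp(-rT) * N(d2) = 25.36351043 * 0.66256816 - 24.6600 * 0.95170516 * 0.44278958 = 6.4132


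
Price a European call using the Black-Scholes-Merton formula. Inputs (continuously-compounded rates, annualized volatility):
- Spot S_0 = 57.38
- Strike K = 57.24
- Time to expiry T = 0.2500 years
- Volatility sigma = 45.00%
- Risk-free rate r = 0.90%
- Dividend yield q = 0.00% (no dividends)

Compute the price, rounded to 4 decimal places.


Answer: Price = 5.2631

Derivation:
d1 = (ln(S/K) + (r - q + 0.5*sigma^2) * T) / (sigma * sqrt(T)) = 0.13335714
d2 = d1 - sigma * sqrt(T) = -0.09164286
exp(-rT) = 0.99775253; exp(-qT) = 1.00000000
C = S_0 * exp(-qT) * N(d1) - K * exp(-rT) * N(d2)
N(d1) = 0.55304453; N(d2) = 0.46349090
C = 57.3800 * 1.00000000 * 0.55304453 - 57.2400 * 0.99775253 * 0.46349090 = 5.2631


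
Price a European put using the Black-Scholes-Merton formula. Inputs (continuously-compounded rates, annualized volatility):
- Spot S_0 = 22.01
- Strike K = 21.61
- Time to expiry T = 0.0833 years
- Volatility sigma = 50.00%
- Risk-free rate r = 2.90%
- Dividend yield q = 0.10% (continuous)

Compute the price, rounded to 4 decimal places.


Answer: Price = 1.0406

Derivation:
d1 = (ln(S/K) + (r - q + 0.5*sigma^2) * T) / (sigma * sqrt(T)) = 0.21541061
d2 = d1 - sigma * sqrt(T) = 0.07110192
exp(-rT) = 0.99758722; exp(-qT) = 0.99991670
P = K * exp(-rT) * N(-d2) - S_0 * exp(-qT) * N(-d1)
N(-d1) = 0.41472360; N(-d2) = 0.47165832
P = 21.6100 * 0.99758722 * 0.47165832 - 22.0100 * 0.99991670 * 0.41472360 = 1.0406


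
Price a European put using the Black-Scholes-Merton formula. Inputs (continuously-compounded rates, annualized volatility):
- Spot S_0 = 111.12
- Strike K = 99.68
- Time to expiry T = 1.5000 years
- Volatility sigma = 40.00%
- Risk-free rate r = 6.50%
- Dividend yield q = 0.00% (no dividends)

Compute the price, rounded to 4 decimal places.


d1 = (ln(S/K) + (r - q + 0.5*sigma^2) * T) / (sigma * sqrt(T)) = 0.66574201
d2 = d1 - sigma * sqrt(T) = 0.17584406
exp(-rT) = 0.90710234; exp(-qT) = 1.00000000
P = K * exp(-rT) * N(-d2) - S_0 * exp(-qT) * N(-d1)
N(-d1) = 0.25278801; N(-d2) = 0.43020823
P = 99.6800 * 0.90710234 * 0.43020823 - 111.1200 * 1.00000000 * 0.25278801 = 10.8096

Answer: Price = 10.8096


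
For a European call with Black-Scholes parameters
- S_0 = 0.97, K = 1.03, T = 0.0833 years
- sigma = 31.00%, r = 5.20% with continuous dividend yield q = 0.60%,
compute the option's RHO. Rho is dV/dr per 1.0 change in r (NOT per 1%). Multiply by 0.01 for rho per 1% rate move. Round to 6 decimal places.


Answer: Rho = 0.021405

Derivation:
d1 = -0.5832439120; d2 = -0.6727153041
phi(d1) = 0.3365443759; exp(-qT) = 0.9995003249; exp(-rT) = 0.9956777678
N(d2) = 0.2505642147
Rho = K*T*exp(-rT)*N(d2) = 1.0300 * 0.0833 * 0.9956777678 * 0.2505642147 = 0.021405


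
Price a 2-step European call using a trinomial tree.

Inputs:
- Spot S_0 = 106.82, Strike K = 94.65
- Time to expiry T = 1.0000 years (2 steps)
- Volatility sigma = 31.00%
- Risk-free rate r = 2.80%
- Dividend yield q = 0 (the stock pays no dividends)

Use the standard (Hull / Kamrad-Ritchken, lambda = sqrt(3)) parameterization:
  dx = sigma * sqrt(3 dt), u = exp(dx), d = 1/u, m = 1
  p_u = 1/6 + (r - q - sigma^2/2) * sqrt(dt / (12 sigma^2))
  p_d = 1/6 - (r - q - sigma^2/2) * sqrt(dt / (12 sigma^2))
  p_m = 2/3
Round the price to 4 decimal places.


Answer: Price = V(0,0) = 21.2093

Derivation:
dt = T/N = 0.500000; dx = sigma*sqrt(3*dt) = 0.379671
u = exp(dx) = 1.461803; d = 1/u = 0.684086
p_u = 0.153464, p_m = 0.666667, p_d = 0.179869
Discount per step: exp(-r*dt) = 0.986098
Stock lattice S(k, j) with j the centered position index:
  k=0: S(0,+0) = 106.8200
  k=1: S(1,-1) = 73.0741; S(1,+0) = 106.8200; S(1,+1) = 156.1498
  k=2: S(2,-2) = 49.9890; S(2,-1) = 73.0741; S(2,+0) = 106.8200; S(2,+1) = 156.1498; S(2,+2) = 228.2604
Terminal payoffs V(N, j) = max(S_T - K, 0):
  V(2,-2) = 0.000000; V(2,-1) = 0.000000; V(2,+0) = 12.170000; V(2,+1) = 61.499844; V(2,+2) = 133.610380
Backward induction: V(k, j) = exp(-r*dt) * [p_u * V(k+1, j+1) + p_m * V(k+1, j) + p_d * V(k+1, j-1)]
  V(1,-1) = exp(-r*dt) * [p_u*12.170000 + p_m*0.000000 + p_d*0.000000] = 1.841697
  V(1,+0) = exp(-r*dt) * [p_u*61.499844 + p_m*12.170000 + p_d*0.000000] = 17.307366
  V(1,+1) = exp(-r*dt) * [p_u*133.610380 + p_m*61.499844 + p_d*12.170000] = 62.807849
  V(0,+0) = exp(-r*dt) * [p_u*62.807849 + p_m*17.307366 + p_d*1.841697] = 21.209261


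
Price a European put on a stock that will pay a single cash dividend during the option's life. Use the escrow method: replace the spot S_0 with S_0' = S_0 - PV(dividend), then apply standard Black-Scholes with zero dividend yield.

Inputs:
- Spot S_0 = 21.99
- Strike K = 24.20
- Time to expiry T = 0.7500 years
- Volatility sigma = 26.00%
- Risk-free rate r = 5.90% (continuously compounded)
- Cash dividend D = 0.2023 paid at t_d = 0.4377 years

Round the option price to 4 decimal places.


PV(D) = D * exp(-r * t_d) = 0.2023 * 0.97450630 = 0.19714262
S_0' = S_0 - PV(D) = 21.9900 - 0.19714262 = 21.79285738
d1 = (ln(S_0'/K) + (r + sigma^2/2)*T) / (sigma*sqrt(T)) = -0.15619705
d2 = d1 - sigma*sqrt(T) = -0.38136366
exp(-rT) = 0.95671475
N(-d1) = 0.56206115; N(-d2) = 0.64853329
P = K * exp(-rT) * N(-d2) - S_0' * N(-d1) = 24.2000 * 0.95671475 * 0.64853329 - 21.79285738 * 0.56206115 = 2.7662

Answer: Price = 2.7662


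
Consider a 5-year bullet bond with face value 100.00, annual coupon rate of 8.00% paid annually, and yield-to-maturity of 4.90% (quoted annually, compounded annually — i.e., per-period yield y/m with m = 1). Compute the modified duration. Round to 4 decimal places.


Answer: Modified duration = 4.1549

Derivation:
Coupon per period c = face * coupon_rate / m = 8.000000
Periods per year m = 1; per-period yield y/m = 0.049000
Number of cashflows N = 5
Cashflows (t years, CF_t, discount factor 1/(1+y/m)^(m*t), PV):
  t = 1.0000: CF_t = 8.000000, DF = 0.953289, PV = 7.626311
  t = 2.0000: CF_t = 8.000000, DF = 0.908760, PV = 7.270077
  t = 3.0000: CF_t = 8.000000, DF = 0.866310, PV = 6.930483
  t = 4.0000: CF_t = 8.000000, DF = 0.825844, PV = 6.606752
  t = 5.0000: CF_t = 108.000000, DF = 0.787268, PV = 85.024936
Price P = sum_t PV_t = 113.458560
First compute Macaulay numerator sum_t t * PV_t:
  t * PV_t at t = 1.0000: 7.626311
  t * PV_t at t = 2.0000: 14.540154
  t * PV_t at t = 3.0000: 20.791450
  t * PV_t at t = 4.0000: 26.427010
  t * PV_t at t = 5.0000: 425.124681
Macaulay duration D = 494.509605 / 113.458560 = 4.358504
Modified duration = D / (1 + y/m) = 4.358504 / (1 + 0.049000) = 4.154913


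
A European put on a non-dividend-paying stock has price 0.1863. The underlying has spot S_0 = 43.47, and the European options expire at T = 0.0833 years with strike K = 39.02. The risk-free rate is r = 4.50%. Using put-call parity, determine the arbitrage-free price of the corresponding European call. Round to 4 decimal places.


Put-call parity: C - P = S_0 * exp(-qT) - K * exp(-rT).
S_0 * exp(-qT) = 43.4700 * 1.00000000 = 43.47000000
K * exp(-rT) = 39.0200 * 0.99625852 = 38.87400733
C = P + S*exp(-qT) - K*exp(-rT)
C = 0.1863 + 43.47000000 - 38.87400733 = 4.7823

Answer: Call price = 4.7823


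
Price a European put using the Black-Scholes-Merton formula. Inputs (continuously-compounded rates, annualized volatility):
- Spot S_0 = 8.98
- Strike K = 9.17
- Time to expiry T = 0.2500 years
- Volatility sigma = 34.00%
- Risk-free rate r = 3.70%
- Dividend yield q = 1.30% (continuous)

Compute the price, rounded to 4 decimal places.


d1 = (ln(S/K) + (r - q + 0.5*sigma^2) * T) / (sigma * sqrt(T)) = -0.00286708
d2 = d1 - sigma * sqrt(T) = -0.17286708
exp(-rT) = 0.99079265; exp(-qT) = 0.99675528
P = K * exp(-rT) * N(-d2) - S_0 * exp(-qT) * N(-d1)
N(-d1) = 0.50114380; N(-d2) = 0.56862205
P = 9.1700 * 0.99079265 * 0.56862205 - 8.9800 * 0.99675528 * 0.50114380 = 0.6806

Answer: Price = 0.6806


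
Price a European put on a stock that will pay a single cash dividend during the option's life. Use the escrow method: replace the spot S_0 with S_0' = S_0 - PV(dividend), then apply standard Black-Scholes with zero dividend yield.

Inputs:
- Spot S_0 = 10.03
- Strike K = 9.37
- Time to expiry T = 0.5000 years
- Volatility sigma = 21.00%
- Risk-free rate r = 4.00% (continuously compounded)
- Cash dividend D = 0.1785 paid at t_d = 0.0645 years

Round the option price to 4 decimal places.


PV(D) = D * exp(-r * t_d) = 0.1785 * 0.99742333 = 0.17804006
S_0' = S_0 - PV(D) = 10.0300 - 0.17804006 = 9.85195994
d1 = (ln(S_0'/K) + (r + sigma^2/2)*T) / (sigma*sqrt(T)) = 0.54671016
d2 = d1 - sigma*sqrt(T) = 0.39821774
exp(-rT) = 0.98019867
N(-d1) = 0.29228894; N(-d2) = 0.34523485
P = K * exp(-rT) * N(-d2) - S_0' * N(-d1) = 9.3700 * 0.98019867 * 0.34523485 - 9.85195994 * 0.29228894 = 0.2912

Answer: Price = 0.2912


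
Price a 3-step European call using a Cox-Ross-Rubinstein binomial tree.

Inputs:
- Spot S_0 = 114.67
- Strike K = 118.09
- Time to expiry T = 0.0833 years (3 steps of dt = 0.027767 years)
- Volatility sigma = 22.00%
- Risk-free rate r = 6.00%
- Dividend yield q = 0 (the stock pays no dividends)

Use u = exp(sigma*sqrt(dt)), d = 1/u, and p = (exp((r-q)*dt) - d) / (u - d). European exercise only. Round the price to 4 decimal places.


dt = T/N = 0.027767
u = exp(sigma*sqrt(dt)) = 1.037340; d = 1/u = 0.964004
p = (exp((r-q)*dt) - d) / (u - d) = 0.513573
Discount per step: exp(-r*dt) = 0.998335
Stock lattice S(k, i) with i counting down-moves:
  k=0: S(0,0) = 114.6700
  k=1: S(1,0) = 118.9517; S(1,1) = 110.5424
  k=2: S(2,0) = 123.3933; S(2,1) = 114.6700; S(2,2) = 106.5634
  k=3: S(3,0) = 128.0008; S(3,1) = 118.9517; S(3,2) = 110.5424; S(3,3) = 102.7276
Terminal payoffs V(N, i) = max(S_T - K, 0):
  V(3,0) = 9.910790; V(3,1) = 0.861729; V(3,2) = 0.000000; V(3,3) = 0.000000
Backward induction: V(k, i) = exp(-r*dt) * [p * V(k+1, i) + (1-p) * V(k+1, i+1)].
  V(2,0) = exp(-r*dt) * [p*9.910790 + (1-p)*0.861729] = 5.499910
  V(2,1) = exp(-r*dt) * [p*0.861729 + (1-p)*0.000000] = 0.441824
  V(2,2) = exp(-r*dt) * [p*0.000000 + (1-p)*0.000000] = 0.000000
  V(1,0) = exp(-r*dt) * [p*5.499910 + (1-p)*0.441824] = 3.034459
  V(1,1) = exp(-r*dt) * [p*0.441824 + (1-p)*0.000000] = 0.226531
  V(0,0) = exp(-r*dt) * [p*3.034459 + (1-p)*0.226531] = 1.665829

Answer: Price = V(0,0) = 1.6658


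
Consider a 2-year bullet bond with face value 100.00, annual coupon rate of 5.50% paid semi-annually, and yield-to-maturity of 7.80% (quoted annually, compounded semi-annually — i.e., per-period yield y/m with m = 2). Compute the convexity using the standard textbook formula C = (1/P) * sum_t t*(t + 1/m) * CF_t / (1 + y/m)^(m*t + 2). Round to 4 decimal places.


Coupon per period c = face * coupon_rate / m = 2.750000
Periods per year m = 2; per-period yield y/m = 0.039000
Number of cashflows N = 4
Cashflows (t years, CF_t, discount factor 1/(1+y/m)^(m*t), PV):
  t = 0.5000: CF_t = 2.750000, DF = 0.962464, PV = 2.646776
  t = 1.0000: CF_t = 2.750000, DF = 0.926337, PV = 2.547426
  t = 1.5000: CF_t = 2.750000, DF = 0.891566, PV = 2.451806
  t = 2.0000: CF_t = 102.750000, DF = 0.858100, PV = 88.169756
Price P = sum_t PV_t = 95.815764
Convexity numerator sum_t t*(t + 1/m) * CF_t / (1+y/m)^(m*t + 2):
  t = 0.5000: term = 1.225903
  t = 1.0000: term = 3.539662
  t = 1.5000: term = 6.813593
  t = 2.0000: term = 408.374438
Convexity = (1/P) * sum = 419.953596 / 95.815764 = 4.382928

Answer: Convexity = 4.3829


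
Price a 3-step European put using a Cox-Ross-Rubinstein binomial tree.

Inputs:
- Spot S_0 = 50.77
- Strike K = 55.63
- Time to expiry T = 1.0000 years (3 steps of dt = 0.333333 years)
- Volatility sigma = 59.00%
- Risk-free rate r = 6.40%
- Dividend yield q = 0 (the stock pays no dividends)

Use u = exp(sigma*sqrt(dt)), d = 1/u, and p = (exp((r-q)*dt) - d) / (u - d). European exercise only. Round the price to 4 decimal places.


dt = T/N = 0.333333
u = exp(sigma*sqrt(dt)) = 1.405842; d = 1/u = 0.711317
p = (exp((r-q)*dt) - d) / (u - d) = 0.446701
Discount per step: exp(-r*dt) = 0.978893
Stock lattice S(k, i) with i counting down-moves:
  k=0: S(0,0) = 50.7700
  k=1: S(1,0) = 71.3746; S(1,1) = 36.1136
  k=2: S(2,0) = 100.3415; S(2,1) = 50.7700; S(2,2) = 25.6882
  k=3: S(3,0) = 141.0643; S(3,1) = 71.3746; S(3,2) = 36.1136; S(3,3) = 18.2725
Terminal payoffs V(N, i) = max(K - S_T, 0):
  V(3,0) = 0.000000; V(3,1) = 0.000000; V(3,2) = 19.516420; V(3,3) = 37.357528
Backward induction: V(k, i) = exp(-r*dt) * [p * V(k+1, i) + (1-p) * V(k+1, i+1)].
  V(2,0) = exp(-r*dt) * [p*0.000000 + (1-p)*0.000000] = 0.000000
  V(2,1) = exp(-r*dt) * [p*0.000000 + (1-p)*19.516420] = 10.570485
  V(2,2) = exp(-r*dt) * [p*19.516420 + (1-p)*37.357528] = 28.767581
  V(1,0) = exp(-r*dt) * [p*0.000000 + (1-p)*10.570485] = 5.725186
  V(1,1) = exp(-r*dt) * [p*10.570485 + (1-p)*28.767581] = 20.203282
  V(0,0) = exp(-r*dt) * [p*5.725186 + (1-p)*20.203282] = 13.445970

Answer: Price = V(0,0) = 13.4460


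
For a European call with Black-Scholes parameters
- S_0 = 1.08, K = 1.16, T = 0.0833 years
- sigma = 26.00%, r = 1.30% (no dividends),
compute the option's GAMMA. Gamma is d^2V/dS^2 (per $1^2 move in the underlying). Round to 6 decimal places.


d1 = -0.9003205446; d2 = -0.9753610670
phi(d1) = 0.2660084843; exp(-qT) = 1.0000000000; exp(-rT) = 0.9989176861
Gamma = exp(-qT) * phi(d1) / (S * sigma * sqrt(T)) = 1.0000000000 * 0.2660084843 / (1.0800 * 0.2600 * 0.2886173938) = 3.282282

Answer: Gamma = 3.282282


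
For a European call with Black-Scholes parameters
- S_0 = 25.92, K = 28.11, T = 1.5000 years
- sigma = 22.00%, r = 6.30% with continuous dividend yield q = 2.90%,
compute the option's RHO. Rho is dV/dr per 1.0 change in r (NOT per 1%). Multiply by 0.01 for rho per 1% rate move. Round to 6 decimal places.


Answer: Rho = 15.447132

Derivation:
d1 = 0.0229713392; d2 = -0.2464725325
phi(d1) = 0.3988370369; exp(-qT) = 0.9574325541; exp(-rT) = 0.9098277346
N(d2) = 0.4026582323
Rho = K*T*exp(-rT)*N(d2) = 28.1100 * 1.5000 * 0.9098277346 * 0.4026582323 = 15.447132


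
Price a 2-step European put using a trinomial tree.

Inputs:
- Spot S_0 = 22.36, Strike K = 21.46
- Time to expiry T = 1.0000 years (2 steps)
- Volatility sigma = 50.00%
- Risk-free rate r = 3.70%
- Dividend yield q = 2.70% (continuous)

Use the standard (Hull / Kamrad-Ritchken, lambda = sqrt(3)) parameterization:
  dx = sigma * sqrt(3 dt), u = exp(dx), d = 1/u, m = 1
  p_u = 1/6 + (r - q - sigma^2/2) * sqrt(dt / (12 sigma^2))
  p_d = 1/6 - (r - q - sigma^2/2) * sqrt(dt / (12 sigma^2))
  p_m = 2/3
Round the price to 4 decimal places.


dt = T/N = 0.500000; dx = sigma*sqrt(3*dt) = 0.612372
u = exp(dx) = 1.844803; d = 1/u = 0.542063
p_u = 0.119718, p_m = 0.666667, p_d = 0.213615
Discount per step: exp(-r*dt) = 0.981670
Stock lattice S(k, j) with j the centered position index:
  k=0: S(0,+0) = 22.3600
  k=1: S(1,-1) = 12.1205; S(1,+0) = 22.3600; S(1,+1) = 41.2498
  k=2: S(2,-2) = 6.5701; S(2,-1) = 12.1205; S(2,+0) = 22.3600; S(2,+1) = 41.2498; S(2,+2) = 76.0977
Terminal payoffs V(N, j) = max(K - S_T, 0):
  V(2,-2) = 14.889902; V(2,-1) = 9.339464; V(2,+0) = 0.000000; V(2,+1) = 0.000000; V(2,+2) = 0.000000
Backward induction: V(k, j) = exp(-r*dt) * [p_u * V(k+1, j+1) + p_m * V(k+1, j) + p_d * V(k+1, j-1)]
  V(1,-1) = exp(-r*dt) * [p_u*0.000000 + p_m*9.339464 + p_d*14.889902] = 9.234589
  V(1,+0) = exp(-r*dt) * [p_u*0.000000 + p_m*0.000000 + p_d*9.339464] = 1.958482
  V(1,+1) = exp(-r*dt) * [p_u*0.000000 + p_m*0.000000 + p_d*0.000000] = 0.000000
  V(0,+0) = exp(-r*dt) * [p_u*0.000000 + p_m*1.958482 + p_d*9.234589] = 3.218213

Answer: Price = V(0,0) = 3.2182


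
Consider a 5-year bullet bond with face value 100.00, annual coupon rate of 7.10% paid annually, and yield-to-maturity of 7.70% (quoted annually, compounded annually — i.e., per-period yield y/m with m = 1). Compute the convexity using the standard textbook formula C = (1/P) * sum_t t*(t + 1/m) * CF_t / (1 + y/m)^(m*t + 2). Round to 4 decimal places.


Coupon per period c = face * coupon_rate / m = 7.100000
Periods per year m = 1; per-period yield y/m = 0.077000
Number of cashflows N = 5
Cashflows (t years, CF_t, discount factor 1/(1+y/m)^(m*t), PV):
  t = 1.0000: CF_t = 7.100000, DF = 0.928505, PV = 6.592386
  t = 2.0000: CF_t = 7.100000, DF = 0.862122, PV = 6.121064
  t = 3.0000: CF_t = 7.100000, DF = 0.800484, PV = 5.683439
  t = 4.0000: CF_t = 7.100000, DF = 0.743254, PV = 5.277103
  t = 5.0000: CF_t = 107.100000, DF = 0.690115, PV = 73.911319
Price P = sum_t PV_t = 97.585312
Convexity numerator sum_t t*(t + 1/m) * CF_t / (1+y/m)^(m*t + 2):
  t = 1.0000: term = 11.366879
  t = 2.0000: term = 31.662615
  t = 3.0000: term = 58.797800
  t = 4.0000: term = 90.990096
  t = 5.0000: term = 1911.616641
Convexity = (1/P) * sum = 2104.434032 / 97.585312 = 21.565069

Answer: Convexity = 21.5651


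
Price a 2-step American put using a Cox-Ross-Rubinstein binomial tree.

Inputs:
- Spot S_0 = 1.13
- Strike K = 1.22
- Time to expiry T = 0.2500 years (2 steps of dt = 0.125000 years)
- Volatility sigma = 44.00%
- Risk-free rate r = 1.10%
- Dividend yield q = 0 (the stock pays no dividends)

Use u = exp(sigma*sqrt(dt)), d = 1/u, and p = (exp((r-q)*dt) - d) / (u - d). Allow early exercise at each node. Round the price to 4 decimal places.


dt = T/N = 0.125000
u = exp(sigma*sqrt(dt)) = 1.168316; d = 1/u = 0.855933
p = (exp((r-q)*dt) - d) / (u - d) = 0.465592
Discount per step: exp(-r*dt) = 0.998626
Stock lattice S(k, i) with i counting down-moves:
  k=0: S(0,0) = 1.1300
  k=1: S(1,0) = 1.3202; S(1,1) = 0.9672
  k=2: S(2,0) = 1.5424; S(2,1) = 1.1300; S(2,2) = 0.8279
Terminal payoffs V(N, i) = max(K - S_T, 0):
  V(2,0) = 0.000000; V(2,1) = 0.090000; V(2,2) = 0.392138
Backward induction: V(k, i) = exp(-r*dt) * [p * V(k+1, i) + (1-p) * V(k+1, i+1)]; then take max(V_cont, immediate exercise) for American.
  V(1,0) = exp(-r*dt) * [p*0.000000 + (1-p)*0.090000] = 0.048031; exercise = 0.000000; V(1,0) = max -> 0.048031
  V(1,1) = exp(-r*dt) * [p*0.090000 + (1-p)*0.392138] = 0.251120; exercise = 0.252796; V(1,1) = max -> 0.252796
  V(0,0) = exp(-r*dt) * [p*0.048031 + (1-p)*0.252796] = 0.157243; exercise = 0.090000; V(0,0) = max -> 0.157243

Answer: Price = V(0,0) = 0.1572


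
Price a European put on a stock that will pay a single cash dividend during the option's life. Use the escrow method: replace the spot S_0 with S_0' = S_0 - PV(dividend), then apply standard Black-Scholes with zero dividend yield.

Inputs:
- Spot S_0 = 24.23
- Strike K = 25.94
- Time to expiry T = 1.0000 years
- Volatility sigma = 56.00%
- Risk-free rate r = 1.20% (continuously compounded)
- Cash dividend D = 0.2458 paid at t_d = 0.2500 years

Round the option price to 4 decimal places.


Answer: Price = 6.3308

Derivation:
PV(D) = D * exp(-r * t_d) = 0.2458 * 0.99700450 = 0.24506370
S_0' = S_0 - PV(D) = 24.2300 - 0.24506370 = 23.98493630
d1 = (ln(S_0'/K) + (r + sigma^2/2)*T) / (sigma*sqrt(T)) = 0.16149964
d2 = d1 - sigma*sqrt(T) = -0.39850036
exp(-rT) = 0.98807171
N(-d1) = 0.43584995; N(-d2) = 0.65486930
P = K * exp(-rT) * N(-d2) - S_0' * N(-d1) = 25.9400 * 0.98807171 * 0.65486930 - 23.98493630 * 0.43584995 = 6.3308


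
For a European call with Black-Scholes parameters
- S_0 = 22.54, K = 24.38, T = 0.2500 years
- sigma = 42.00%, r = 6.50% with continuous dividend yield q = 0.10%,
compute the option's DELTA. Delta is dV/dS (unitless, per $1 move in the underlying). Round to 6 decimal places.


Answer: Delta = 0.423576

Derivation:
d1 = -0.1924838831; d2 = -0.4024838831
phi(d1) = 0.3916198987; exp(-qT) = 0.9997500312; exp(-rT) = 0.9838813190
N(d1) = 0.4236815957
Delta = exp(-qT) * N(d1) = 0.9997500312 * 0.4236815957 = 0.423576


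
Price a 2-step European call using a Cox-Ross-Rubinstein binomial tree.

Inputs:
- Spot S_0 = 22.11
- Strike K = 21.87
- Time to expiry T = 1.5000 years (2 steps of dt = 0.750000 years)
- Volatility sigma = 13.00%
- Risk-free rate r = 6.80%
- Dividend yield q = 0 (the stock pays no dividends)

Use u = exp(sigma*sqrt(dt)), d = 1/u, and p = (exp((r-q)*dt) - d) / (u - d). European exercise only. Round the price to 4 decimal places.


dt = T/N = 0.750000
u = exp(sigma*sqrt(dt)) = 1.119165; d = 1/u = 0.893523
p = (exp((r-q)*dt) - d) / (u - d) = 0.703768
Discount per step: exp(-r*dt) = 0.950279
Stock lattice S(k, i) with i counting down-moves:
  k=0: S(0,0) = 22.1100
  k=1: S(1,0) = 24.7447; S(1,1) = 19.7558
  k=2: S(2,0) = 27.6935; S(2,1) = 22.1100; S(2,2) = 17.6523
Terminal payoffs V(N, i) = max(S_T - K, 0):
  V(2,0) = 5.823469; V(2,1) = 0.240000; V(2,2) = 0.000000
Backward induction: V(k, i) = exp(-r*dt) * [p * V(k+1, i) + (1-p) * V(k+1, i+1)].
  V(1,0) = exp(-r*dt) * [p*5.823469 + (1-p)*0.240000] = 3.962154
  V(1,1) = exp(-r*dt) * [p*0.240000 + (1-p)*0.000000] = 0.160506
  V(0,0) = exp(-r*dt) * [p*3.962154 + (1-p)*0.160506] = 2.694975

Answer: Price = V(0,0) = 2.6950


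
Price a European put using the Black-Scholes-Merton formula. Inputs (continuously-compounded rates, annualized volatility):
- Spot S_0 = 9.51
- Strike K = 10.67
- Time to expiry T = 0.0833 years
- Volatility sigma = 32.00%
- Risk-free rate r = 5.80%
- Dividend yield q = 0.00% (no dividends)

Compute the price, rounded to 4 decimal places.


d1 = (ln(S/K) + (r - q + 0.5*sigma^2) * T) / (sigma * sqrt(T)) = -1.14766806
d2 = d1 - sigma * sqrt(T) = -1.24002563
exp(-rT) = 0.99518025; exp(-qT) = 1.00000000
P = K * exp(-rT) * N(-d2) - S_0 * exp(-qT) * N(-d1)
N(-d1) = 0.87444719; N(-d2) = 0.89251704
P = 10.6700 * 0.99518025 * 0.89251704 - 9.5100 * 1.00000000 * 0.87444719 = 1.1613

Answer: Price = 1.1613


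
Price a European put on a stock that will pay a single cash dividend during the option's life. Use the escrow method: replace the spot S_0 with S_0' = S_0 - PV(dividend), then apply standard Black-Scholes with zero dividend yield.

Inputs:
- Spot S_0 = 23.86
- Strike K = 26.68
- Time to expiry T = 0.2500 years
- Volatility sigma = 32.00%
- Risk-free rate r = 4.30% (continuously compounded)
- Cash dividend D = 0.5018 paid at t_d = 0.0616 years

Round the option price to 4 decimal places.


PV(D) = D * exp(-r * t_d) = 0.5018 * 0.99735470 = 0.50047259
S_0' = S_0 - PV(D) = 23.8600 - 0.50047259 = 23.35952741
d1 = (ln(S_0'/K) + (r + sigma^2/2)*T) / (sigma*sqrt(T)) = -0.68349559
d2 = d1 - sigma*sqrt(T) = -0.84349559
exp(-rT) = 0.98930757
N(-d1) = 0.75285313; N(-d2) = 0.80052433
P = K * exp(-rT) * N(-d2) - S_0' * N(-d1) = 26.6800 * 0.98930757 * 0.80052433 - 23.35952741 * 0.75285313 = 3.5433

Answer: Price = 3.5433


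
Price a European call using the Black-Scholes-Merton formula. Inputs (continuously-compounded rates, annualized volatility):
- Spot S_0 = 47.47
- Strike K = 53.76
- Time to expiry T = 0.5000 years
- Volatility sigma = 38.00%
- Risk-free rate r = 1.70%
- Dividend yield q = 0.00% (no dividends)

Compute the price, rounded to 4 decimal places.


d1 = (ln(S/K) + (r - q + 0.5*sigma^2) * T) / (sigma * sqrt(T)) = -0.29710306
d2 = d1 - sigma * sqrt(T) = -0.56580364
exp(-rT) = 0.99153602; exp(-qT) = 1.00000000
C = S_0 * exp(-qT) * N(d1) - K * exp(-rT) * N(d2)
N(d1) = 0.38319391; N(d2) = 0.28576364
C = 47.4700 * 1.00000000 * 0.38319391 - 53.7600 * 0.99153602 * 0.28576364 = 2.9576

Answer: Price = 2.9576


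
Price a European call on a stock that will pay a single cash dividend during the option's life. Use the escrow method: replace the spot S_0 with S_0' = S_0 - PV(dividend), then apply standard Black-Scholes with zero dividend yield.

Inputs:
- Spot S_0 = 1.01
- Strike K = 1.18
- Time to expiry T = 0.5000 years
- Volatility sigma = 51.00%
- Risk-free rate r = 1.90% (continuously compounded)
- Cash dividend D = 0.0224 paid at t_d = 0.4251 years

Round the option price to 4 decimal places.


Answer: Price = 0.0800

Derivation:
PV(D) = D * exp(-r * t_d) = 0.0224 * 0.99195563 = 0.02221981
S_0' = S_0 - PV(D) = 1.0100 - 0.02221981 = 0.98778019
d1 = (ln(S_0'/K) + (r + sigma^2/2)*T) / (sigma*sqrt(T)) = -0.28640465
d2 = d1 - sigma*sqrt(T) = -0.64702910
exp(-rT) = 0.99054498
N(d1) = 0.38728411; N(d2) = 0.25880655
C = S_0' * N(d1) - K * exp(-rT) * N(d2) = 0.98778019 * 0.38728411 - 1.1800 * 0.99054498 * 0.25880655 = 0.0800


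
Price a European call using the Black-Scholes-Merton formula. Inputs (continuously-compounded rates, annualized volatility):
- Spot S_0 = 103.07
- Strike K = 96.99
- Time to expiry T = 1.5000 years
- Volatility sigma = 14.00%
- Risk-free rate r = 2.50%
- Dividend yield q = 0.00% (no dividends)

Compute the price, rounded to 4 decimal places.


Answer: Price = 12.6072

Derivation:
d1 = (ln(S/K) + (r - q + 0.5*sigma^2) * T) / (sigma * sqrt(T)) = 0.65903223
d2 = d1 - sigma * sqrt(T) = 0.48756795
exp(-rT) = 0.96319442; exp(-qT) = 1.00000000
C = S_0 * exp(-qT) * N(d1) - K * exp(-rT) * N(d2)
N(d1) = 0.74506246; N(d2) = 0.68707205
C = 103.0700 * 1.00000000 * 0.74506246 - 96.9900 * 0.96319442 * 0.68707205 = 12.6072


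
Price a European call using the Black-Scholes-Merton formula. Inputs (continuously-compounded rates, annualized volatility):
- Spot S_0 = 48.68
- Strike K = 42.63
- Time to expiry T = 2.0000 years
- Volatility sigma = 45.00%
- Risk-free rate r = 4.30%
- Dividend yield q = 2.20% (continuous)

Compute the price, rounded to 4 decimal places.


d1 = (ln(S/K) + (r - q + 0.5*sigma^2) * T) / (sigma * sqrt(T)) = 0.59272839
d2 = d1 - sigma * sqrt(T) = -0.04366771
exp(-rT) = 0.91759423; exp(-qT) = 0.95695396
C = S_0 * exp(-qT) * N(d1) - K * exp(-rT) * N(d2)
N(d1) = 0.72331853; N(d2) = 0.48258464
C = 48.6800 * 0.95695396 * 0.72331853 - 42.6300 * 0.91759423 * 0.48258464 = 14.8182

Answer: Price = 14.8182


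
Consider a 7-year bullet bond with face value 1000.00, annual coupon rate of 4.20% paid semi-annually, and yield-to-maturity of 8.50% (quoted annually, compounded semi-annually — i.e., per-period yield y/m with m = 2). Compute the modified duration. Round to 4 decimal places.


Answer: Modified duration = 5.7480

Derivation:
Coupon per period c = face * coupon_rate / m = 21.000000
Periods per year m = 2; per-period yield y/m = 0.042500
Number of cashflows N = 14
Cashflows (t years, CF_t, discount factor 1/(1+y/m)^(m*t), PV):
  t = 0.5000: CF_t = 21.000000, DF = 0.959233, PV = 20.143885
  t = 1.0000: CF_t = 21.000000, DF = 0.920127, PV = 19.322671
  t = 1.5000: CF_t = 21.000000, DF = 0.882616, PV = 18.534937
  t = 2.0000: CF_t = 21.000000, DF = 0.846634, PV = 17.779316
  t = 2.5000: CF_t = 21.000000, DF = 0.812119, PV = 17.054499
  t = 3.0000: CF_t = 21.000000, DF = 0.779011, PV = 16.359232
  t = 3.5000: CF_t = 21.000000, DF = 0.747253, PV = 15.692309
  t = 4.0000: CF_t = 21.000000, DF = 0.716789, PV = 15.052575
  t = 4.5000: CF_t = 21.000000, DF = 0.687568, PV = 14.438920
  t = 5.0000: CF_t = 21.000000, DF = 0.659537, PV = 13.850283
  t = 5.5000: CF_t = 21.000000, DF = 0.632650, PV = 13.285643
  t = 6.0000: CF_t = 21.000000, DF = 0.606858, PV = 12.744023
  t = 6.5000: CF_t = 21.000000, DF = 0.582118, PV = 12.224482
  t = 7.0000: CF_t = 1021.000000, DF = 0.558387, PV = 570.112878
Price P = sum_t PV_t = 776.595653
First compute Macaulay numerator sum_t t * PV_t:
  t * PV_t at t = 0.5000: 10.071942
  t * PV_t at t = 1.0000: 19.322671
  t * PV_t at t = 1.5000: 27.802405
  t * PV_t at t = 2.0000: 35.558631
  t * PV_t at t = 2.5000: 42.636249
  t * PV_t at t = 3.0000: 49.077696
  t * PV_t at t = 3.5000: 54.923081
  t * PV_t at t = 4.0000: 60.210298
  t * PV_t at t = 4.5000: 64.975142
  t * PV_t at t = 5.0000: 69.251417
  t * PV_t at t = 5.5000: 73.071039
  t * PV_t at t = 6.0000: 76.464135
  t * PV_t at t = 6.5000: 79.459133
  t * PV_t at t = 7.0000: 3990.790145
Macaulay duration D = 4653.613985 / 776.595653 = 5.992326
Modified duration = D / (1 + y/m) = 5.992326 / (1 + 0.042500) = 5.748034


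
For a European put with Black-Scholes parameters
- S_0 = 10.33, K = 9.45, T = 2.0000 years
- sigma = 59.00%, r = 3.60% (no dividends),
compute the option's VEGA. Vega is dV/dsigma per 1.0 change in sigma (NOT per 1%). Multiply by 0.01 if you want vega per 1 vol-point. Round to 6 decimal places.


d1 = 0.6101942513; d2 = -0.2241917505
phi(d1) = 0.3311754296; exp(-qT) = 1.0000000000; exp(-rT) = 0.9305308958
Vega = S * exp(-qT) * phi(d1) * sqrt(T) = 10.3300 * 1.0000000000 * 0.3311754296 * 1.4142135624 = 4.838084

Answer: Vega = 4.838084


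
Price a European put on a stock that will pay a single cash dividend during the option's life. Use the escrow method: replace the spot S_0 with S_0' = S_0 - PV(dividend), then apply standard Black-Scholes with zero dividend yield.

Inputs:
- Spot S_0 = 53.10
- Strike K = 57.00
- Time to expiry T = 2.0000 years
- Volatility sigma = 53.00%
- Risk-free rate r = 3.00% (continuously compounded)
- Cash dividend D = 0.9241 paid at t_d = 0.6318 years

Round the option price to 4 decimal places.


Answer: Price = 16.2204

Derivation:
PV(D) = D * exp(-r * t_d) = 0.9241 * 0.98122450 = 0.90674956
S_0' = S_0 - PV(D) = 53.1000 - 0.90674956 = 52.19325044
d1 = (ln(S_0'/K) + (r + sigma^2/2)*T) / (sigma*sqrt(T)) = 0.33727915
d2 = d1 - sigma*sqrt(T) = -0.41225404
exp(-rT) = 0.94176453
N(-d1) = 0.36795324; N(-d2) = 0.65992338
P = K * exp(-rT) * N(-d2) - S_0' * N(-d1) = 57.0000 * 0.94176453 * 0.65992338 - 52.19325044 * 0.36795324 = 16.2204


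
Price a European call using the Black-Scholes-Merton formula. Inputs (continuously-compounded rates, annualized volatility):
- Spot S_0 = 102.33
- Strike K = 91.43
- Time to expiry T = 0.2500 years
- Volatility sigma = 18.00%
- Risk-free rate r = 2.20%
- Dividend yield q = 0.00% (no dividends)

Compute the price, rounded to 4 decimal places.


Answer: Price = 11.7860

Derivation:
d1 = (ln(S/K) + (r - q + 0.5*sigma^2) * T) / (sigma * sqrt(T)) = 1.35754703
d2 = d1 - sigma * sqrt(T) = 1.26754703
exp(-rT) = 0.99451510; exp(-qT) = 1.00000000
C = S_0 * exp(-qT) * N(d1) - K * exp(-rT) * N(d2)
N(d1) = 0.91269627; N(d2) = 0.89752012
C = 102.3300 * 1.00000000 * 0.91269627 - 91.4300 * 0.99451510 * 0.89752012 = 11.7860


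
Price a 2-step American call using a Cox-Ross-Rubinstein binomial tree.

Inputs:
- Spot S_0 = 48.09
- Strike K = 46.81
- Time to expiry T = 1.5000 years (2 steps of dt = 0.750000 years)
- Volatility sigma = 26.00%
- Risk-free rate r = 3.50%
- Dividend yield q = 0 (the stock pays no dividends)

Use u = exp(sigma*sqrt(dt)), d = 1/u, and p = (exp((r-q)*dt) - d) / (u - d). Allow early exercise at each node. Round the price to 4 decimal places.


Answer: Price = V(0,0) = 7.4683

Derivation:
dt = T/N = 0.750000
u = exp(sigma*sqrt(dt)) = 1.252531; d = 1/u = 0.798383
p = (exp((r-q)*dt) - d) / (u - d) = 0.502511
Discount per step: exp(-r*dt) = 0.974092
Stock lattice S(k, i) with i counting down-moves:
  k=0: S(0,0) = 48.0900
  k=1: S(1,0) = 60.2342; S(1,1) = 38.3942
  k=2: S(2,0) = 75.4453; S(2,1) = 48.0900; S(2,2) = 30.6533
Terminal payoffs V(N, i) = max(S_T - K, 0):
  V(2,0) = 28.635268; V(2,1) = 1.280000; V(2,2) = 0.000000
Backward induction: V(k, i) = exp(-r*dt) * [p * V(k+1, i) + (1-p) * V(k+1, i+1)]; then take max(V_cont, immediate exercise) for American.
  V(1,0) = exp(-r*dt) * [p*28.635268 + (1-p)*1.280000] = 14.637009; exercise = 13.424234; V(1,0) = max -> 14.637009
  V(1,1) = exp(-r*dt) * [p*1.280000 + (1-p)*0.000000] = 0.626549; exercise = 0.000000; V(1,1) = max -> 0.626549
  V(0,0) = exp(-r*dt) * [p*14.637009 + (1-p)*0.626549] = 7.468318; exercise = 1.280000; V(0,0) = max -> 7.468318


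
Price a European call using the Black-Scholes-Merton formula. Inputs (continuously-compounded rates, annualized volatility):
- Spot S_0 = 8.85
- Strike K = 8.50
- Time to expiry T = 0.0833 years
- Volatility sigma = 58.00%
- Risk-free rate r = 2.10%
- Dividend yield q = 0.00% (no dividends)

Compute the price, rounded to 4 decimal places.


Answer: Price = 0.7787

Derivation:
d1 = (ln(S/K) + (r - q + 0.5*sigma^2) * T) / (sigma * sqrt(T)) = 0.33519890
d2 = d1 - sigma * sqrt(T) = 0.16780081
exp(-rT) = 0.99825223; exp(-qT) = 1.00000000
C = S_0 * exp(-qT) * N(d1) - K * exp(-rT) * N(d2)
N(d1) = 0.63126248; N(d2) = 0.56663001
C = 8.8500 * 1.00000000 * 0.63126248 - 8.5000 * 0.99825223 * 0.56663001 = 0.7787


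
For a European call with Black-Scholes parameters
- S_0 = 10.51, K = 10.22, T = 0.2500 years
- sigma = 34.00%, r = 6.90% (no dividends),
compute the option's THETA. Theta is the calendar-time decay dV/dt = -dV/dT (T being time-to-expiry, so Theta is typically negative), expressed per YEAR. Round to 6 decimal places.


d1 = 0.3510623536; d2 = 0.1810623536
phi(d1) = 0.3751006379; exp(-qT) = 1.0000000000; exp(-rT) = 0.9828979294
Theta = -S*exp(-qT)*phi(d1)*sigma/(2*sqrt(T)) - r*K*exp(-rT)*N(d2) + q*S*exp(-qT)*N(d1)
N(d1) = 0.6372292149; N(d2) = 0.5718406832; sqrt(T) = 0.5000000000
Term 1 = -10.5100 * 1.0000000000 * 0.3751006379 * 0.3400 / (2 * 0.5000000000) = -1.3403846195
Term 2 = -0.0690 * 10.2200 * 0.9828979294 * 0.5718406832 = -0.3963541925
Term 3 = 0 (no dividend yield, q = 0)
Theta = -1.3403846195 + (-0.3963541925) + (0.0000000000) = -1.736739

Answer: Theta = -1.736739


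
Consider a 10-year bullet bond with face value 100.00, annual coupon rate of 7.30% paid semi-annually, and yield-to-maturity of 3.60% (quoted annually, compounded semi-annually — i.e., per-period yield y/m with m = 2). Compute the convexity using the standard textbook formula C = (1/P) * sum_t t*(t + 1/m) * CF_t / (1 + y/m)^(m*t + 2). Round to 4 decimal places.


Coupon per period c = face * coupon_rate / m = 3.650000
Periods per year m = 2; per-period yield y/m = 0.018000
Number of cashflows N = 20
Cashflows (t years, CF_t, discount factor 1/(1+y/m)^(m*t), PV):
  t = 0.5000: CF_t = 3.650000, DF = 0.982318, PV = 3.585462
  t = 1.0000: CF_t = 3.650000, DF = 0.964949, PV = 3.522065
  t = 1.5000: CF_t = 3.650000, DF = 0.947887, PV = 3.459788
  t = 2.0000: CF_t = 3.650000, DF = 0.931127, PV = 3.398613
  t = 2.5000: CF_t = 3.650000, DF = 0.914663, PV = 3.338520
  t = 3.0000: CF_t = 3.650000, DF = 0.898490, PV = 3.279489
  t = 3.5000: CF_t = 3.650000, DF = 0.882603, PV = 3.221502
  t = 4.0000: CF_t = 3.650000, DF = 0.866997, PV = 3.164540
  t = 4.5000: CF_t = 3.650000, DF = 0.851667, PV = 3.108586
  t = 5.0000: CF_t = 3.650000, DF = 0.836608, PV = 3.053621
  t = 5.5000: CF_t = 3.650000, DF = 0.821816, PV = 2.999627
  t = 6.0000: CF_t = 3.650000, DF = 0.807285, PV = 2.946589
  t = 6.5000: CF_t = 3.650000, DF = 0.793010, PV = 2.894488
  t = 7.0000: CF_t = 3.650000, DF = 0.778989, PV = 2.843308
  t = 7.5000: CF_t = 3.650000, DF = 0.765215, PV = 2.793034
  t = 8.0000: CF_t = 3.650000, DF = 0.751684, PV = 2.743648
  t = 8.5000: CF_t = 3.650000, DF = 0.738393, PV = 2.695136
  t = 9.0000: CF_t = 3.650000, DF = 0.725337, PV = 2.647481
  t = 9.5000: CF_t = 3.650000, DF = 0.712512, PV = 2.600669
  t = 10.0000: CF_t = 103.650000, DF = 0.699914, PV = 72.546046
Price P = sum_t PV_t = 130.842212
Convexity numerator sum_t t*(t + 1/m) * CF_t / (1+y/m)^(m*t + 2):
  t = 0.5000: term = 1.729894
  t = 1.0000: term = 5.097920
  t = 1.5000: term = 10.015560
  t = 2.0000: term = 16.397446
  t = 2.5000: term = 24.161266
  t = 3.0000: term = 33.227674
  t = 3.5000: term = 43.520202
  t = 4.0000: term = 54.965172
  t = 4.5000: term = 67.491616
  t = 5.0000: term = 81.031191
  t = 5.5000: term = 95.518103
  t = 6.0000: term = 110.889029
  t = 6.5000: term = 127.083039
  t = 7.0000: term = 144.041528
  t = 7.5000: term = 161.708143
  t = 8.0000: term = 180.028711
  t = 8.5000: term = 198.951179
  t = 9.0000: term = 218.425541
  t = 9.5000: term = 238.403777
  t = 10.0000: term = 7350.341033
Convexity = (1/P) * sum = 9163.028022 / 130.842212 = 70.031130

Answer: Convexity = 70.0311


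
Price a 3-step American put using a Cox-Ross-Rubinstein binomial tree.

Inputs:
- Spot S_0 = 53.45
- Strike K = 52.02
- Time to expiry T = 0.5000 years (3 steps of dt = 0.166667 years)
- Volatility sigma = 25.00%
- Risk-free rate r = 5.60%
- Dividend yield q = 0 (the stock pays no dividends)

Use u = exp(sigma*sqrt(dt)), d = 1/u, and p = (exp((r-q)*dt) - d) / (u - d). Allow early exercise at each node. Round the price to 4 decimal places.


Answer: Price = V(0,0) = 2.7799

Derivation:
dt = T/N = 0.166667
u = exp(sigma*sqrt(dt)) = 1.107452; d = 1/u = 0.902974
p = (exp((r-q)*dt) - d) / (u - d) = 0.520365
Discount per step: exp(-r*dt) = 0.990710
Stock lattice S(k, i) with i counting down-moves:
  k=0: S(0,0) = 53.4500
  k=1: S(1,0) = 59.1933; S(1,1) = 48.2639
  k=2: S(2,0) = 65.5538; S(2,1) = 53.4500; S(2,2) = 43.5811
  k=3: S(3,0) = 72.5977; S(3,1) = 59.1933; S(3,2) = 48.2639; S(3,3) = 39.3525
Terminal payoffs V(N, i) = max(K - S_T, 0):
  V(3,0) = 0.000000; V(3,1) = 0.000000; V(3,2) = 3.756066; V(3,3) = 12.667464
Backward induction: V(k, i) = exp(-r*dt) * [p * V(k+1, i) + (1-p) * V(k+1, i+1)]; then take max(V_cont, immediate exercise) for American.
  V(2,0) = exp(-r*dt) * [p*0.000000 + (1-p)*0.000000] = 0.000000; exercise = 0.000000; V(2,0) = max -> 0.000000
  V(2,1) = exp(-r*dt) * [p*0.000000 + (1-p)*3.756066] = 1.784805; exercise = 0.000000; V(2,1) = max -> 1.784805
  V(2,2) = exp(-r*dt) * [p*3.756066 + (1-p)*12.667464] = 7.955686; exercise = 8.438947; V(2,2) = max -> 8.438947
  V(1,0) = exp(-r*dt) * [p*0.000000 + (1-p)*1.784805] = 0.848103; exercise = 0.000000; V(1,0) = max -> 0.848103
  V(1,1) = exp(-r*dt) * [p*1.784805 + (1-p)*8.438947] = 4.930136; exercise = 3.756066; V(1,1) = max -> 4.930136
  V(0,0) = exp(-r*dt) * [p*0.848103 + (1-p)*4.930136] = 2.779922; exercise = 0.000000; V(0,0) = max -> 2.779922


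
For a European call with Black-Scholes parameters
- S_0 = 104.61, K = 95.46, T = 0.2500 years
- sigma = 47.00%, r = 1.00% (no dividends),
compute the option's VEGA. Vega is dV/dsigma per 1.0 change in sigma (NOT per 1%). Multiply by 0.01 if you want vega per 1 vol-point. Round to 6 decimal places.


Answer: Vega = 18.250276

Derivation:
d1 = 0.5176354799; d2 = 0.2826354799
phi(d1) = 0.3489202900; exp(-qT) = 1.0000000000; exp(-rT) = 0.9975031224
Vega = S * exp(-qT) * phi(d1) * sqrt(T) = 104.6100 * 1.0000000000 * 0.3489202900 * 0.5000000000 = 18.250276


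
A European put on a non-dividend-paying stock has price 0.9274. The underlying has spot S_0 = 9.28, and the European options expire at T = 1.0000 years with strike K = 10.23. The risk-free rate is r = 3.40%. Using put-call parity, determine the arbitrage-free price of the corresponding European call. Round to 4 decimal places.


Answer: Call price = 0.3194

Derivation:
Put-call parity: C - P = S_0 * exp(-qT) - K * exp(-rT).
S_0 * exp(-qT) = 9.2800 * 1.00000000 = 9.28000000
K * exp(-rT) = 10.2300 * 0.96657150 = 9.88802649
C = P + S*exp(-qT) - K*exp(-rT)
C = 0.9274 + 9.28000000 - 9.88802649 = 0.3194


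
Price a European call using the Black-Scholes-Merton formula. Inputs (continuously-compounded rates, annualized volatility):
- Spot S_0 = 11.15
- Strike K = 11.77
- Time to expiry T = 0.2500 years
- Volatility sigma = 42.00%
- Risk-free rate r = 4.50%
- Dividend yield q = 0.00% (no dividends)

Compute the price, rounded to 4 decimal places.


Answer: Price = 0.7284

Derivation:
d1 = (ln(S/K) + (r - q + 0.5*sigma^2) * T) / (sigma * sqrt(T)) = -0.09911630
d2 = d1 - sigma * sqrt(T) = -0.30911630
exp(-rT) = 0.98881304; exp(-qT) = 1.00000000
C = S_0 * exp(-qT) * N(d1) - K * exp(-rT) * N(d2)
N(d1) = 0.46052296; N(d2) = 0.37861653
C = 11.1500 * 1.00000000 * 0.46052296 - 11.7700 * 0.98881304 * 0.37861653 = 0.7284
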